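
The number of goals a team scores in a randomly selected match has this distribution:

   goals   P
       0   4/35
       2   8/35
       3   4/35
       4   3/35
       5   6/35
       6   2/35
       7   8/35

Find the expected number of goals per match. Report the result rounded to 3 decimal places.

E[X] = (4/35)·0 + (8/35)·2 + (4/35)·3 + (3/35)·4 + (6/35)·5 + (2/35)·6 + (8/35)·7
     = 138/35 ≈ 3.943

3.943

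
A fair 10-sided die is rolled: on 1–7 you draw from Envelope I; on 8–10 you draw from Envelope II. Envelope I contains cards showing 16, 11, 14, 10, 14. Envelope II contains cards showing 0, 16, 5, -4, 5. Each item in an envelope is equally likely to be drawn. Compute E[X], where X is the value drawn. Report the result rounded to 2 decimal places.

E[X | Envelope I] = (16 + 11 + 14 + 10 + 14)/5 = 13
E[X | Envelope II] = (0 + 16 + 5 − 4 + 5)/5 = 22/5
E[X] = (7/10)·13 + (3/10)·22/5 = 521/50 ≈ 10.42

10.42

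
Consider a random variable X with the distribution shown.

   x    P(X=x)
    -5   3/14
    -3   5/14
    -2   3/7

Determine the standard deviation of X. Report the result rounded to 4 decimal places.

E[X] = -3, E[X²] = 72/7
Var(X) = E[X²] − (E[X])² = 72/7 − 9 = 9/7
SD(X) = √(9/7) ≈ 1.1339

1.1339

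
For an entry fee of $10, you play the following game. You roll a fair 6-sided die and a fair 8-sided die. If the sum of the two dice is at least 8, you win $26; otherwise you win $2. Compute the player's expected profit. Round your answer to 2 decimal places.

$5.50

E[payout] = (7/16)·2 + (9/16)·26 = 31/2
Expected profit = 31/2 − 10 = 11/2 ≈ $5.50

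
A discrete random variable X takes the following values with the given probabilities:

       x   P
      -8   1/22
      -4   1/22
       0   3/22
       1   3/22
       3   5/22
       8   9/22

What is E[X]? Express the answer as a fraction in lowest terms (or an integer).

E[X] = (1/22)·(-8) + (1/22)·(-4) + (3/22)·0 + (3/22)·1 + (5/22)·3 + (9/22)·8
     = 39/11

39/11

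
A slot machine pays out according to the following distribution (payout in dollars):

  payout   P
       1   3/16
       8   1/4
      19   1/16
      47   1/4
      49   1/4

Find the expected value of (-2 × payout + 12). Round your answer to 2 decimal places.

-42.75

E[-2x+12] = (3/16)·10 + (1/4)·(-4) + (1/16)·(-26) + (1/4)·(-82) + (1/4)·(-86)
     = -171/4 ≈ -42.75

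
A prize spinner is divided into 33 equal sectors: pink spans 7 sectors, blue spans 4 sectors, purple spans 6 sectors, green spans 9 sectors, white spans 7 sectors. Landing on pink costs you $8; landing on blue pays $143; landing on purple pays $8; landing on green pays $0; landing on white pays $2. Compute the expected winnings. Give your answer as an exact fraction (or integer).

578/33 dollars

E[payout] = (7/33)·(-8) + (4/33)·143 + (6/33)·8 + (9/33)·0 + (7/33)·2 = 578/33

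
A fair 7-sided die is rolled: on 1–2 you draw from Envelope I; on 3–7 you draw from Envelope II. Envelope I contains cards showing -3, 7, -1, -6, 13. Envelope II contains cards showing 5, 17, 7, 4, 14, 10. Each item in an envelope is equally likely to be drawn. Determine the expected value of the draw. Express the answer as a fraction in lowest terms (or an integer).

103/14

E[X | Envelope I] = (-3 + 7 − 1 − 6 + 13)/5 = 2
E[X | Envelope II] = (5 + 17 + 7 + 4 + 14 + 10)/6 = 19/2
E[X] = (2/7)·2 + (5/7)·19/2 = 103/14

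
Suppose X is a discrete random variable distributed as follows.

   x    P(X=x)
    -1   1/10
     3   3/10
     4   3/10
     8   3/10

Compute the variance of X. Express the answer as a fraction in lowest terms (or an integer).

186/25

E[X] = (1/10)·(-1) + (3/10)·3 + (3/10)·4 + (3/10)·8 = 22/5
E[X²] = (1/10)·1 + (3/10)·9 + (3/10)·16 + (3/10)·64 = 134/5
Var(X) = 134/5 − (22/5)² = 186/25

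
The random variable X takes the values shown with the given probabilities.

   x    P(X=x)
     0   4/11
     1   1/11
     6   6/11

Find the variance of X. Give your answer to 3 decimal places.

8.413

E[X] = (4/11)·0 + (1/11)·1 + (6/11)·6 = 37/11
E[X²] = (4/11)·0 + (1/11)·1 + (6/11)·36 = 217/11
Var(X) = 217/11 − (37/11)² = 1018/121 ≈ 8.413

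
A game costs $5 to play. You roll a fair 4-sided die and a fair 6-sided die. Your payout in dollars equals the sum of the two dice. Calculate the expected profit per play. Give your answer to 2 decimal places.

Distribution of the sum of the two dice: 2 w.p. 1/24, 3 w.p. 1/12, 4 w.p. 1/8, 5 w.p. 1/6, 6 w.p. 1/6, 7 w.p. 1/6, …
E[payout] = (1/24)·2 + (1/12)·3 + (1/8)·4 + (1/6)·5 + (1/6)·6 + (1/6)·7 + (1/8)·8 + (1/12)·9 + (1/24)·10 = 6
Expected profit = 6 − 5 = 1 ≈ $1.00

$1.00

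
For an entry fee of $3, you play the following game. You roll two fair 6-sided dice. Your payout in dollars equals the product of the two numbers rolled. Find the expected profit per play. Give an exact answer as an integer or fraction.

37/4 dollars

Distribution of the product of the two numbers rolled: 1 w.p. 1/36, 2 w.p. 1/18, 3 w.p. 1/18, 4 w.p. 1/12, 5 w.p. 1/18, 6 w.p. 1/9, …
E[payout] = (1/36)·1 + (1/18)·2 + (1/18)·3 + (1/12)·4 + (1/18)·5 + (1/9)·6 + (1/18)·8 + (1/36)·9 + (1/18)·10 + (1/9)·12 + (1/18)·15 + (1/36)·16 + (1/18)·18 + (1/18)·20 + (1/18)·24 + (1/36)·25 + (1/18)·30 + (1/36)·36 = 49/4
Expected profit = 49/4 − 3 = 37/4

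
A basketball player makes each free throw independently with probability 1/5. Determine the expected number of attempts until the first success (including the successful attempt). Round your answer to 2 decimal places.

For a geometric distribution, E[trials] = 1/p = 1/(1/5) = 5.
≈ 5.00

5.00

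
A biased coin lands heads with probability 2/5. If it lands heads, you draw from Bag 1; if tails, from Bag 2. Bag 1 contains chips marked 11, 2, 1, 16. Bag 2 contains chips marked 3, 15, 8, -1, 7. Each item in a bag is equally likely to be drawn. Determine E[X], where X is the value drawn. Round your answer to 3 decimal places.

E[X | Bag 1] = (11 + 2 + 1 + 16)/4 = 15/2
E[X | Bag 2] = (3 + 15 + 8 − 1 + 7)/5 = 32/5
E[X] = (2/5)·15/2 + (3/5)·32/5 = 171/25 ≈ 6.840

6.840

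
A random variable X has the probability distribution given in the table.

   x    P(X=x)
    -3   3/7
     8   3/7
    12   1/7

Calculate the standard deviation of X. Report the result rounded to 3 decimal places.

E[X] = 27/7, E[X²] = 363/7
Var(X) = E[X²] − (E[X])² = 363/7 − 729/49 = 1812/49
SD(X) = √(1812/49) ≈ 6.081

6.081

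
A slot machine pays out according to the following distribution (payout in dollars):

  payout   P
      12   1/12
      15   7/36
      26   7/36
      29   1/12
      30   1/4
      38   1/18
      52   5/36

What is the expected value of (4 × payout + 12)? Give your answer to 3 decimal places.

E[4x+12] = (1/12)·60 + (7/36)·72 + (7/36)·116 + (1/12)·128 + (1/4)·132 + (1/18)·164 + (5/36)·220
     = 1124/9 ≈ 124.889

124.889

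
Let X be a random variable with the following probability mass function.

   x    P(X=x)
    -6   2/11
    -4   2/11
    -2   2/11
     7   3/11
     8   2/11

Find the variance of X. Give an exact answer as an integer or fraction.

4088/121

E[X] = (2/11)·(-6) + (2/11)·(-4) + (2/11)·(-2) + (3/11)·7 + (2/11)·8 = 13/11
E[X²] = (2/11)·36 + (2/11)·16 + (2/11)·4 + (3/11)·49 + (2/11)·64 = 387/11
Var(X) = 387/11 − (13/11)² = 4088/121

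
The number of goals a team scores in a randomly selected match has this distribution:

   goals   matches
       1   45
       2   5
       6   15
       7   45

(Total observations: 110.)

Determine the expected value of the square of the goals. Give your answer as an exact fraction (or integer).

Total = 110, so P(goals=1) = 45/110, etc.
E[X²] = (9/22)·1 + (1/22)·4 + (3/22)·36 + (9/22)·49
     = 281/11

281/11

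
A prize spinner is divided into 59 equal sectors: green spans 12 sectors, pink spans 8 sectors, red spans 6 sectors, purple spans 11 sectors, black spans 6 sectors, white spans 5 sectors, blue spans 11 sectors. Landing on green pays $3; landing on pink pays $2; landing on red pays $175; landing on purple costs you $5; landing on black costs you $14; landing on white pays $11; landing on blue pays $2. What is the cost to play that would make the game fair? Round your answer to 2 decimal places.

E[payout] = (12/59)·3 + (8/59)·2 + (6/59)·175 + (11/59)·(-5) + (6/59)·(-14) + (5/59)·11 + (11/59)·2 = 1040/59
Fair fee = E[payout] = 1040/59 ≈ $17.63

$17.63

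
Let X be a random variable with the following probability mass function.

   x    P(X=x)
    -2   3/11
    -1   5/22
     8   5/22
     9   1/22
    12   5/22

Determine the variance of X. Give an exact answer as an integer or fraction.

4209/121

E[X] = (3/11)·(-2) + (5/22)·(-1) + (5/22)·8 + (1/22)·9 + (5/22)·12 = 46/11
E[X²] = (3/11)·4 + (5/22)·1 + (5/22)·64 + (1/22)·81 + (5/22)·144 = 575/11
Var(X) = 575/11 − (46/11)² = 4209/121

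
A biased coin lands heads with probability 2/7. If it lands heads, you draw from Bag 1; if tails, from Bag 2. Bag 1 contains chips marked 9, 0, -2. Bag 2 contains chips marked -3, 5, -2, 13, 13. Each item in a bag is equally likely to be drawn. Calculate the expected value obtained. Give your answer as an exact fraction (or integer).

92/21

E[X | Bag 1] = (9 + 0 − 2)/3 = 7/3
E[X | Bag 2] = (-3 + 5 − 2 + 13 + 13)/5 = 26/5
E[X] = (2/7)·7/3 + (5/7)·26/5 = 92/21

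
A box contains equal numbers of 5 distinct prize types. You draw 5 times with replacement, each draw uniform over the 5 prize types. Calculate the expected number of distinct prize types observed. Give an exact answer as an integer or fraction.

Let Xⱼ=1 if type j appears at least once. P(Xⱼ=1) = 1 − ((5−1)/5)^5 = 2101/3125.
E[#distinct] = 5·2101/3125 = 2101/625.

2101/625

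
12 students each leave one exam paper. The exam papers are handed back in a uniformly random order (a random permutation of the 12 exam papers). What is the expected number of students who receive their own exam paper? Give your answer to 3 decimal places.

Let Xᵢ = 1 if person i gets their own exam paper. For each i, P(Xᵢ=1) = 1/12.
By linearity of expectation, E[X₁+…+X_12] = 12·(1/12) = 1.
≈ 1.000

1.000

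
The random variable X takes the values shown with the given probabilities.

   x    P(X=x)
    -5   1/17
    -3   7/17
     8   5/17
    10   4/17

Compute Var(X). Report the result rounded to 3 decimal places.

37.439

E[X] = (1/17)·(-5) + (7/17)·(-3) + (5/17)·8 + (4/17)·10 = 54/17
E[X²] = (1/17)·25 + (7/17)·9 + (5/17)·64 + (4/17)·100 = 808/17
Var(X) = 808/17 − (54/17)² = 10820/289 ≈ 37.439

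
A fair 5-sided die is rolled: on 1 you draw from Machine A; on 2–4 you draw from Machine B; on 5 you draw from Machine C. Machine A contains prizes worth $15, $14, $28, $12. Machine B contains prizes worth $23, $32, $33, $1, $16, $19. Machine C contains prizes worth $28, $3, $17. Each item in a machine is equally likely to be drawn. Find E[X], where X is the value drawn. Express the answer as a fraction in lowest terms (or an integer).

381/20 dollars

E[X | Machine A] = (15 + 14 + 28 + 12)/4 = 69/4
E[X | Machine B] = (23 + 32 + 33 + 1 + 16 + 19)/6 = 62/3
E[X | Machine C] = (28 + 3 + 17)/3 = 16
E[X] = (1/5)·69/4 + (3/5)·62/3 + (1/5)·16 = 381/20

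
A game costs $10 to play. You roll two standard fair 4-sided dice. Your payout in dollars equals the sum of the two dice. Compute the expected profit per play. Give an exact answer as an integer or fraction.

Distribution of the sum of the two dice: 2 w.p. 1/16, 3 w.p. 1/8, 4 w.p. 3/16, 5 w.p. 1/4, 6 w.p. 3/16, 7 w.p. 1/8, …
E[payout] = (1/16)·2 + (1/8)·3 + (3/16)·4 + (1/4)·5 + (3/16)·6 + (1/8)·7 + (1/16)·8 = 5
Expected profit = 5 − 10 = -5

-$5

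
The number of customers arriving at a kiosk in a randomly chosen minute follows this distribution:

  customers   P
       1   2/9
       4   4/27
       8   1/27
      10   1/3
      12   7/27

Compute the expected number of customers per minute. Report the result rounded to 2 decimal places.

E[X] = (2/9)·1 + (4/27)·4 + (1/27)·8 + (1/3)·10 + (7/27)·12
     = 68/9 ≈ 7.56

7.56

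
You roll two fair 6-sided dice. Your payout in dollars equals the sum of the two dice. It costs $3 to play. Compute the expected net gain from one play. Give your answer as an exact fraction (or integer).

$4

Distribution of the sum of the two dice: 2 w.p. 1/36, 3 w.p. 1/18, 4 w.p. 1/12, 5 w.p. 1/9, 6 w.p. 5/36, 7 w.p. 1/6, …
E[payout] = (1/36)·2 + (1/18)·3 + (1/12)·4 + (1/9)·5 + (5/36)·6 + (1/6)·7 + (5/36)·8 + (1/9)·9 + (1/12)·10 + (1/18)·11 + (1/36)·12 = 7
Expected profit = 7 − 3 = 4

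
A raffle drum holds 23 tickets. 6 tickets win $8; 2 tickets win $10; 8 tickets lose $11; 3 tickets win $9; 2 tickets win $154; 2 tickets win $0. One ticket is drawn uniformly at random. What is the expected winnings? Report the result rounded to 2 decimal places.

E[payout] = (6/23)·8 + (2/23)·10 + (8/23)·(-11) + (3/23)·9 + (2/23)·154 + (2/23)·0 = 315/23
≈ $13.70

$13.70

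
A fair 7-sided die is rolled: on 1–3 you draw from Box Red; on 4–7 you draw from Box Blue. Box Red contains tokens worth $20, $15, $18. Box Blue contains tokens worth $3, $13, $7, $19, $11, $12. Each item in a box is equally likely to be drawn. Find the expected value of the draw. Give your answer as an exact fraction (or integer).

E[X | Box Red] = (20 + 15 + 18)/3 = 53/3
E[X | Box Blue] = (3 + 13 + 7 + 19 + 11 + 12)/6 = 65/6
E[X] = (3/7)·53/3 + (4/7)·65/6 = 289/21

289/21 dollars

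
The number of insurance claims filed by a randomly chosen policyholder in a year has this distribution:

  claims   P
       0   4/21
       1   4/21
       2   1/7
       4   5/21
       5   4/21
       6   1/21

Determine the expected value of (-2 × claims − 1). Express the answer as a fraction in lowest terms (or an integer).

E[-2x-1] = (4/21)·(-1) + (4/21)·(-3) + (1/7)·(-5) + (5/21)·(-9) + (4/21)·(-11) + (1/21)·(-13)
     = -19/3

-19/3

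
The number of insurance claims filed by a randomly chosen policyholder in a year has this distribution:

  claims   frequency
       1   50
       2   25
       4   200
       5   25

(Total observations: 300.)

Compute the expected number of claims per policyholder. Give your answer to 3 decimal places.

Total = 300, so P(claims=1) = 50/300, etc.
E[X] = (1/6)·1 + (1/12)·2 + (2/3)·4 + (1/12)·5
     = 41/12 ≈ 3.417

3.417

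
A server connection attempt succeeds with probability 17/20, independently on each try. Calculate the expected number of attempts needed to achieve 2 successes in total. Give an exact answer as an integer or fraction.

By linearity (sum of 2 independent geometric waits), E[trials] = 2/p = 2/(17/20) = 40/17.

40/17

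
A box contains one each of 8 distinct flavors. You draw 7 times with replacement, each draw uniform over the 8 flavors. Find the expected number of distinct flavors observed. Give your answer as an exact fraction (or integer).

1273609/262144

Let Xⱼ=1 if type j appears at least once. P(Xⱼ=1) = 1 − ((8−1)/8)^7 = 1273609/2097152.
E[#distinct] = 8·1273609/2097152 = 1273609/262144.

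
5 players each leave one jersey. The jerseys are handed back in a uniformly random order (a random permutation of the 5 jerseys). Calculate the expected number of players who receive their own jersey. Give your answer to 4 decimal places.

Let Xᵢ = 1 if person i gets their own jersey. For each i, P(Xᵢ=1) = 1/5.
By linearity of expectation, E[X₁+…+X_5] = 5·(1/5) = 1.
≈ 1.0000

1.0000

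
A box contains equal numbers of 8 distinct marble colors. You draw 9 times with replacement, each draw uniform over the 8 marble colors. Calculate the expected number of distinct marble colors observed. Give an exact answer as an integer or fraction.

93864121/16777216

Let Xⱼ=1 if type j appears at least once. P(Xⱼ=1) = 1 − ((8−1)/8)^9 = 93864121/134217728.
E[#distinct] = 8·93864121/134217728 = 93864121/16777216.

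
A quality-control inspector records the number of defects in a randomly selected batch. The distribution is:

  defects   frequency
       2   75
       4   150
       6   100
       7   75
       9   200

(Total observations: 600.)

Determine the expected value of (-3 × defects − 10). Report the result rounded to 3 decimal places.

-28.375

Total = 600, so P(defects=2) = 75/600, etc.
E[-3x-10] = (1/8)·(-16) + (1/4)·(-22) + (1/6)·(-28) + (1/8)·(-31) + (1/3)·(-37)
     = -227/8 ≈ -28.375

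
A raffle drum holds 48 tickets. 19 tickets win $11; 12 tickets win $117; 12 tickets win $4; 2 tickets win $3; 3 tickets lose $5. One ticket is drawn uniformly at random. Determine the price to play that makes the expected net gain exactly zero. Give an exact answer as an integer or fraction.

413/12 dollars

E[payout] = (19/48)·11 + (12/48)·117 + (12/48)·4 + (2/48)·3 + (3/48)·(-5) = 413/12
Fair fee = E[payout] = 413/12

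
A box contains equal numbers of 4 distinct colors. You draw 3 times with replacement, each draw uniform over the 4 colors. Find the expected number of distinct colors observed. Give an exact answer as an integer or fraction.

37/16

Let Xⱼ=1 if type j appears at least once. P(Xⱼ=1) = 1 − ((4−1)/4)^3 = 37/64.
E[#distinct] = 4·37/64 = 37/16.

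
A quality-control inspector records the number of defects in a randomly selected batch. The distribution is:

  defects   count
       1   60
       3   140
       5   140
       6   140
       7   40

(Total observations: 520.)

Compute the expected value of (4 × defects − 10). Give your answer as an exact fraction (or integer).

Total = 520, so P(defects=1) = 60/520, etc.
E[4x-10] = (3/26)·(-6) + (7/26)·2 + (7/26)·10 + (7/26)·14 + (1/13)·18
     = 100/13

100/13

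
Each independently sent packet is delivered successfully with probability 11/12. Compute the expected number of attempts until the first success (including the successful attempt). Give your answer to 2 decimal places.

1.09

For a geometric distribution, E[trials] = 1/p = 1/(11/12) = 12/11.
≈ 1.09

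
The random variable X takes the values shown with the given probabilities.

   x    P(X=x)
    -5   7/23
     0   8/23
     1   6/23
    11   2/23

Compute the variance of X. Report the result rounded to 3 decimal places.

18.299

E[X] = (7/23)·(-5) + (8/23)·0 + (6/23)·1 + (2/23)·11 = -7/23
E[X²] = (7/23)·25 + (8/23)·0 + (6/23)·1 + (2/23)·121 = 423/23
Var(X) = 423/23 − (-7/23)² = 9680/529 ≈ 18.299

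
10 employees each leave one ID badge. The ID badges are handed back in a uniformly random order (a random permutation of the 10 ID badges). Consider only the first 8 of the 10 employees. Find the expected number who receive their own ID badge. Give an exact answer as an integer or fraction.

Let Xᵢ = 1 if person i gets their own ID badge. For each i, P(Xᵢ=1) = 1/10.
By linearity of expectation, E[X₁+…+X_8] = 8·(1/10) = 4/5.

4/5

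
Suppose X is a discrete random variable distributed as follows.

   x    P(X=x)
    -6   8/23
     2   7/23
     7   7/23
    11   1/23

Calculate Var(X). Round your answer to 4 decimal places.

32.6352

E[X] = (8/23)·(-6) + (7/23)·2 + (7/23)·7 + (1/23)·11 = 26/23
E[X²] = (8/23)·36 + (7/23)·4 + (7/23)·49 + (1/23)·121 = 780/23
Var(X) = 780/23 − (26/23)² = 17264/529 ≈ 32.6352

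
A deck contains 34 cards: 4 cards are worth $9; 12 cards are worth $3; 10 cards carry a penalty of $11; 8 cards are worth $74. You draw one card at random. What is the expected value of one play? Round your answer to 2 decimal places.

E[payout] = (4/34)·9 + (12/34)·3 + (10/34)·(-11) + (8/34)·74 = 277/17
≈ $16.29

$16.29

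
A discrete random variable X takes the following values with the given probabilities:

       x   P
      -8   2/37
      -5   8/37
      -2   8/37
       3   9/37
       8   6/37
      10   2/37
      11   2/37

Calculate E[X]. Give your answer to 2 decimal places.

E[X] = (2/37)·(-8) + (8/37)·(-5) + (8/37)·(-2) + (9/37)·3 + (6/37)·8 + (2/37)·10 + (2/37)·11
     = 45/37 ≈ 1.22

1.22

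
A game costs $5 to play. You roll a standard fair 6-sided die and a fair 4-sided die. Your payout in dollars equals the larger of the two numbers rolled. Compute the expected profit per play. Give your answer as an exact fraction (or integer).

Distribution of the larger of the two numbers rolled: 1 w.p. 1/24, 2 w.p. 1/8, 3 w.p. 5/24, 4 w.p. 7/24, 5 w.p. 1/6, 6 w.p. 1/6
E[payout] = (1/24)·1 + (1/8)·2 + (5/24)·3 + (7/24)·4 + (1/6)·5 + (1/6)·6 = 47/12
Expected profit = 47/12 − 5 = -13/12

-13/12 dollars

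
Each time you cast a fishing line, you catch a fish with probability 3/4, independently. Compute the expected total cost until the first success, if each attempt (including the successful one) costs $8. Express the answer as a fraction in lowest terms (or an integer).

E[#attempts] = 1/p = 4/3; E[cost] = 8·4/3 = 32/3.

32/3 dollars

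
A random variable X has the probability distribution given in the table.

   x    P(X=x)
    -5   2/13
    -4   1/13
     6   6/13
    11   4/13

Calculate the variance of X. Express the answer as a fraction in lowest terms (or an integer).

E[X] = (2/13)·(-5) + (1/13)·(-4) + (6/13)·6 + (4/13)·11 = 66/13
E[X²] = (2/13)·25 + (1/13)·16 + (6/13)·36 + (4/13)·121 = 766/13
Var(X) = 766/13 − (66/13)² = 5602/169

5602/169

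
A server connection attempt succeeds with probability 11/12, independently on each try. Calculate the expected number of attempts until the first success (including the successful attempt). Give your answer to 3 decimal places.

For a geometric distribution, E[trials] = 1/p = 1/(11/12) = 12/11.
≈ 1.091

1.091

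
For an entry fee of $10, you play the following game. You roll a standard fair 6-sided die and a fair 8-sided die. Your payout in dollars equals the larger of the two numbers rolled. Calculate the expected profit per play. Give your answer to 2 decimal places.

Distribution of the larger of the two numbers rolled: 1 w.p. 1/48, 2 w.p. 1/16, 3 w.p. 5/48, 4 w.p. 7/48, 5 w.p. 3/16, 6 w.p. 11/48, …
E[payout] = (1/48)·1 + (1/16)·2 + (5/48)·3 + (7/48)·4 + (3/16)·5 + (11/48)·6 + (1/8)·7 + (1/8)·8 = 251/48
Expected profit = 251/48 − 10 = -229/48 ≈ -$4.77

-$4.77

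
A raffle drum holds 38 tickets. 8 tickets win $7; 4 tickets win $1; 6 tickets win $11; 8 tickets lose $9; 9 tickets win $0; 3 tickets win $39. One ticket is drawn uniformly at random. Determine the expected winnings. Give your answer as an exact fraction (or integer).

E[payout] = (8/38)·7 + (4/38)·1 + (6/38)·11 + (8/38)·(-9) + (9/38)·0 + (3/38)·39 = 9/2

9/2 dollars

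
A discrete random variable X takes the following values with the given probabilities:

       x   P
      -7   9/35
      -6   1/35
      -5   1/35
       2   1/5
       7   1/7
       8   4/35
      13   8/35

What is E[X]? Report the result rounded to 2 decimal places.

3.17

E[X] = (9/35)·(-7) + (1/35)·(-6) + (1/35)·(-5) + (1/5)·2 + (1/7)·7 + (4/35)·8 + (8/35)·13
     = 111/35 ≈ 3.17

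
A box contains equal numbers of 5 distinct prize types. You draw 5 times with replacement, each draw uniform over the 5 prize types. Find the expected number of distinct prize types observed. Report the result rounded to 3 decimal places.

Let Xⱼ=1 if type j appears at least once. P(Xⱼ=1) = 1 − ((5−1)/5)^5 = 2101/3125.
E[#distinct] = 5·2101/3125 = 2101/625.
≈ 3.362

3.362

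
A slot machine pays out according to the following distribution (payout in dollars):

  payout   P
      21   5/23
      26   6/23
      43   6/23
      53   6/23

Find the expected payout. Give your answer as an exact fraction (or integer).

E[X] = (5/23)·21 + (6/23)·26 + (6/23)·43 + (6/23)·53
     = 837/23

837/23 dollars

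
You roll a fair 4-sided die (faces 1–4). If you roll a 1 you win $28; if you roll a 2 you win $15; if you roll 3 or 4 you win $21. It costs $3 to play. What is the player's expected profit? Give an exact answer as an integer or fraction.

E[payout] = (1/4)·15 + (1/2)·21 + (1/4)·28 = 85/4
Expected profit = 85/4 − 3 = 73/4

73/4 dollars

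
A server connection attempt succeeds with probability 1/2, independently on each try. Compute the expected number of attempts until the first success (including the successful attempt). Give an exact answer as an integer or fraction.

For a geometric distribution, E[trials] = 1/p = 1/(1/2) = 2.

2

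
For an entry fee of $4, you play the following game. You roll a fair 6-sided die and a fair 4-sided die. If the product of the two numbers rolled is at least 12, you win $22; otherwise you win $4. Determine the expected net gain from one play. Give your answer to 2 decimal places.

E[payout] = (2/3)·4 + (1/3)·22 = 10
Expected profit = 10 − 4 = 6 ≈ $6.00

$6.00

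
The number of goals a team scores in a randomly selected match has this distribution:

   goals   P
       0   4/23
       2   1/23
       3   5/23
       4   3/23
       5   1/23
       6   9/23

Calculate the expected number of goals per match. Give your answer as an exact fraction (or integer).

E[X] = (4/23)·0 + (1/23)·2 + (5/23)·3 + (3/23)·4 + (1/23)·5 + (9/23)·6
     = 88/23

88/23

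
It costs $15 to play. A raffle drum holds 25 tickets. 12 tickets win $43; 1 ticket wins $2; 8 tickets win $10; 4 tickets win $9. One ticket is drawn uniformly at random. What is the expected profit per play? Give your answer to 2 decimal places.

$10.36

E[payout] = (12/25)·43 + (1/25)·2 + (8/25)·10 + (4/25)·9 = 634/25
Expected profit = 634/25 − 15 = 259/25 ≈ $10.36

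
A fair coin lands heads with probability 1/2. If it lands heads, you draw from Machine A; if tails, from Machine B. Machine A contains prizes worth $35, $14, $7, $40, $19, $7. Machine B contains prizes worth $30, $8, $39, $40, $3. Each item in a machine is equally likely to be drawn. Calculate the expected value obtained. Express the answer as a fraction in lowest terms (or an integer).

E[X | Machine A] = (35 + 14 + 7 + 40 + 19 + 7)/6 = 61/3
E[X | Machine B] = (30 + 8 + 39 + 40 + 3)/5 = 24
E[X] = (1/2)·61/3 + (1/2)·24 = 133/6

133/6 dollars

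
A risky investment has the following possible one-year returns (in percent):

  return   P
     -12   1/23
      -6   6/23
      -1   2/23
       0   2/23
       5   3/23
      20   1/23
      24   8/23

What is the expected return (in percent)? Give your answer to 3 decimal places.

7.696

E[X] = (1/23)·(-12) + (6/23)·(-6) + (2/23)·(-1) + (2/23)·0 + (3/23)·5 + (1/23)·20 + (8/23)·24
     = 177/23 ≈ 7.696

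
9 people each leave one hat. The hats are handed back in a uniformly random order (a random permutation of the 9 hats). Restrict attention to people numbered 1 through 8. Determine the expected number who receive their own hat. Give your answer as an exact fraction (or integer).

8/9

Let Xᵢ = 1 if person i gets their own hat. For each i, P(Xᵢ=1) = 1/9.
By linearity of expectation, E[X₁+…+X_8] = 8·(1/9) = 8/9.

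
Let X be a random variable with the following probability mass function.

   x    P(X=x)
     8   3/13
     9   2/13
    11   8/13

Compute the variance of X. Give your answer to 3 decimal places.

E[X] = (3/13)·8 + (2/13)·9 + (8/13)·11 = 10
E[X²] = (3/13)·64 + (2/13)·81 + (8/13)·121 = 1322/13
Var(X) = 1322/13 − (10)² = 22/13 ≈ 1.692

1.692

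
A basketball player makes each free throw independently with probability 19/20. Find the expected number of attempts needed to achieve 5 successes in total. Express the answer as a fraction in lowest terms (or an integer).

By linearity (sum of 5 independent geometric waits), E[trials] = 5/p = 5/(19/20) = 100/19.

100/19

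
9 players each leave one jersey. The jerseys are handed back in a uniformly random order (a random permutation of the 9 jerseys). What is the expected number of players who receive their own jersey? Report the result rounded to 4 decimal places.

Let Xᵢ = 1 if person i gets their own jersey. For each i, P(Xᵢ=1) = 1/9.
By linearity of expectation, E[X₁+…+X_9] = 9·(1/9) = 1.
≈ 1.0000

1.0000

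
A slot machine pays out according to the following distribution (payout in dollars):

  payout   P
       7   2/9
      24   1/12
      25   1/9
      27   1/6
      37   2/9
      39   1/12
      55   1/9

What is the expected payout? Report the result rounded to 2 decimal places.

E[X] = (2/9)·7 + (1/12)·24 + (1/9)·25 + (1/6)·27 + (2/9)·37 + (1/12)·39 + (1/9)·55
     = 341/12 ≈ 28.42

$28.42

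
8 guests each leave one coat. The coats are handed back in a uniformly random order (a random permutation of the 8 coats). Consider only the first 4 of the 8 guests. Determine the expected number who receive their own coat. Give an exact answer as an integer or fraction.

Let Xᵢ = 1 if person i gets their own coat. For each i, P(Xᵢ=1) = 1/8.
By linearity of expectation, E[X₁+…+X_4] = 4·(1/8) = 1/2.

1/2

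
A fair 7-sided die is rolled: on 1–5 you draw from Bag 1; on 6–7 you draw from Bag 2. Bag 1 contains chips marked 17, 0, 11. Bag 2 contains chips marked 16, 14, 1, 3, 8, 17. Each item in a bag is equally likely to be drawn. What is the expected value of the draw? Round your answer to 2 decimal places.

9.48

E[X | Bag 1] = (17 + 0 + 11)/3 = 28/3
E[X | Bag 2] = (16 + 14 + 1 + 3 + 8 + 17)/6 = 59/6
E[X] = (5/7)·28/3 + (2/7)·59/6 = 199/21 ≈ 9.48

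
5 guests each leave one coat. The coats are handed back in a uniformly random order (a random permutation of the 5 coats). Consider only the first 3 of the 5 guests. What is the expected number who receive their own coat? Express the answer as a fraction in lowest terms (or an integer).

3/5

Let Xᵢ = 1 if person i gets their own coat. For each i, P(Xᵢ=1) = 1/5.
By linearity of expectation, E[X₁+…+X_3] = 3·(1/5) = 3/5.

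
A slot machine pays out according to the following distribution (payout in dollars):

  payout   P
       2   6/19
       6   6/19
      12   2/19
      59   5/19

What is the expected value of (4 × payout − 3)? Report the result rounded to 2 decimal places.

E[4x-3] = (6/19)·5 + (6/19)·21 + (2/19)·45 + (5/19)·233
     = 1411/19 ≈ 74.26

74.26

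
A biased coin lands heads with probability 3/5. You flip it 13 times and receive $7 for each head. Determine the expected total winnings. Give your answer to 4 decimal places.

E[#heads] = 13·3/5 = 39/5 (linearity over flips).
E[winnings] = 7·39/5 = 273/5.
≈ 54.6000

$54.6000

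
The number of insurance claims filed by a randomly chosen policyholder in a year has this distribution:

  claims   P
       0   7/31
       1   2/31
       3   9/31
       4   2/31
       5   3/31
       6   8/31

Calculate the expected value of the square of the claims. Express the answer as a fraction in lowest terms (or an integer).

478/31

E[X²] = (7/31)·0 + (2/31)·1 + (9/31)·9 + (2/31)·16 + (3/31)·25 + (8/31)·36
     = 478/31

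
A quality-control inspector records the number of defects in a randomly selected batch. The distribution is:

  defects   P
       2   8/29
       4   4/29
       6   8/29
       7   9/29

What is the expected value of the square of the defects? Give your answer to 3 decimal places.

E[X²] = (8/29)·4 + (4/29)·16 + (8/29)·36 + (9/29)·49
     = 825/29 ≈ 28.448

28.448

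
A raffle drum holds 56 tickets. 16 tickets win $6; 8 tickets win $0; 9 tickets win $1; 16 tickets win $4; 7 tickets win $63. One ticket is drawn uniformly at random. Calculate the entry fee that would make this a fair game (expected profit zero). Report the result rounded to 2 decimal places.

E[payout] = (16/56)·6 + (8/56)·0 + (9/56)·1 + (16/56)·4 + (7/56)·63 = 305/28
Fair fee = E[payout] = 305/28 ≈ $10.89

$10.89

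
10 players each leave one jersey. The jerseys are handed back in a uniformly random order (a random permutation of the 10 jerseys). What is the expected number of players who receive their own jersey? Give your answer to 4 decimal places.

1.0000

Let Xᵢ = 1 if person i gets their own jersey. For each i, P(Xᵢ=1) = 1/10.
By linearity of expectation, E[X₁+…+X_10] = 10·(1/10) = 1.
≈ 1.0000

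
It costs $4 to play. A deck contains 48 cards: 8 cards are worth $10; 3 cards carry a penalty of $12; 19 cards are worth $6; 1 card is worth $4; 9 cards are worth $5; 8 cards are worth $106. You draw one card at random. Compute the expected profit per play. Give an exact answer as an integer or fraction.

863/48 dollars

E[payout] = (8/48)·10 + (3/48)·(-12) + (19/48)·6 + (1/48)·4 + (9/48)·5 + (8/48)·106 = 1055/48
Expected profit = 1055/48 − 4 = 863/48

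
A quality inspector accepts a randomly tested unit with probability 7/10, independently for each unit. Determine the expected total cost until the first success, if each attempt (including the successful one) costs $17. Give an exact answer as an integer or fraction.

E[#attempts] = 1/p = 10/7; E[cost] = 17·10/7 = 170/7.

170/7 dollars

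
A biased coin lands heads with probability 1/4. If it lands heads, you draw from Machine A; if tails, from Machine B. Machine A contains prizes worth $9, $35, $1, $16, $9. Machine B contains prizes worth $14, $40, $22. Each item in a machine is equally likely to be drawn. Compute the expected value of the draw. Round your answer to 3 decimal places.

E[X | Machine A] = (9 + 35 + 1 + 16 + 9)/5 = 14
E[X | Machine B] = (14 + 40 + 22)/3 = 76/3
E[X] = (1/4)·14 + (3/4)·76/3 = 45/2 ≈ 22.500

$22.500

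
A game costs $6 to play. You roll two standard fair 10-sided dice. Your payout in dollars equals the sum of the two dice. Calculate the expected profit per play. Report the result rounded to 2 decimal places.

Distribution of the sum of the two dice: 2 w.p. 1/100, 3 w.p. 1/50, 4 w.p. 3/100, 5 w.p. 1/25, 6 w.p. 1/20, 7 w.p. 3/50, …
E[payout] = (1/100)·2 + (1/50)·3 + (3/100)·4 + (1/25)·5 + (1/20)·6 + (3/50)·7 + (7/100)·8 + (2/25)·9 + (9/100)·10 + (1/10)·11 + (9/100)·12 + (2/25)·13 + (7/100)·14 + (3/50)·15 + (1/20)·16 + (1/25)·17 + (3/100)·18 + (1/50)·19 + (1/100)·20 = 11
Expected profit = 11 − 6 = 5 ≈ $5.00

$5.00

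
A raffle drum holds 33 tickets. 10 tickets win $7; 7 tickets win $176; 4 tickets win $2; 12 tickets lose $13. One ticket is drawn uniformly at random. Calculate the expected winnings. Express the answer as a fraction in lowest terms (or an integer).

E[payout] = (10/33)·7 + (7/33)·176 + (4/33)·2 + (12/33)·(-13) = 1154/33

1154/33 dollars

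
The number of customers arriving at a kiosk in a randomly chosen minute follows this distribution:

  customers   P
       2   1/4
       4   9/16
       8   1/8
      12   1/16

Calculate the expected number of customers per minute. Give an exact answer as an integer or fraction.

E[X] = (1/4)·2 + (9/16)·4 + (1/8)·8 + (1/16)·12
     = 9/2

9/2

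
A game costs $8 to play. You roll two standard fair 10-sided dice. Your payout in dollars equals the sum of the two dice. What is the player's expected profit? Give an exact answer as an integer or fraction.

Distribution of the sum of the two dice: 2 w.p. 1/100, 3 w.p. 1/50, 4 w.p. 3/100, 5 w.p. 1/25, 6 w.p. 1/20, 7 w.p. 3/50, …
E[payout] = (1/100)·2 + (1/50)·3 + (3/100)·4 + (1/25)·5 + (1/20)·6 + (3/50)·7 + (7/100)·8 + (2/25)·9 + (9/100)·10 + (1/10)·11 + (9/100)·12 + (2/25)·13 + (7/100)·14 + (3/50)·15 + (1/20)·16 + (1/25)·17 + (3/100)·18 + (1/50)·19 + (1/100)·20 = 11
Expected profit = 11 − 8 = 3

$3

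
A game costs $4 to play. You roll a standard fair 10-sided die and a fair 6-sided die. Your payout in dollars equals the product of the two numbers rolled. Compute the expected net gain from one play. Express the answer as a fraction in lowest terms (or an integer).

Distribution of the product of the two numbers rolled: 1 w.p. 1/60, 2 w.p. 1/30, 3 w.p. 1/30, 4 w.p. 1/20, 5 w.p. 1/30, 6 w.p. 1/15, …
E[payout] = (1/60)·1 + (1/30)·2 + (1/30)·3 + (1/20)·4 + (1/30)·5 + (1/15)·6 + (1/60)·7 + (1/20)·8 + (1/30)·9 + (1/20)·10 + (1/15)·12 + (1/60)·14 + (1/30)·15 + (1/30)·16 + (1/20)·18 + (1/20)·20 + (1/60)·21 + (1/20)·24 + (1/60)·25 + (1/60)·27 + (1/60)·28 + (1/20)·30 + (1/60)·32 + (1/60)·35 + (1/30)·36 + (1/30)·40 + (1/60)·42 + (1/60)·45 + (1/60)·48 + (1/60)·50 + (1/60)·54 + (1/60)·60 = 77/4
Expected profit = 77/4 − 4 = 61/4

61/4 dollars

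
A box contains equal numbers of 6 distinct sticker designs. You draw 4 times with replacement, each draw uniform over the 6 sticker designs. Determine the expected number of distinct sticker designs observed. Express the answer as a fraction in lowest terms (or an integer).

671/216

Let Xⱼ=1 if type j appears at least once. P(Xⱼ=1) = 1 − ((6−1)/6)^4 = 671/1296.
E[#distinct] = 6·671/1296 = 671/216.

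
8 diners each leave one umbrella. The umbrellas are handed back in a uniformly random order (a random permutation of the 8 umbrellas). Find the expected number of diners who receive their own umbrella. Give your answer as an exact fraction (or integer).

Let Xᵢ = 1 if person i gets their own umbrella. For each i, P(Xᵢ=1) = 1/8.
By linearity of expectation, E[X₁+…+X_8] = 8·(1/8) = 1.

1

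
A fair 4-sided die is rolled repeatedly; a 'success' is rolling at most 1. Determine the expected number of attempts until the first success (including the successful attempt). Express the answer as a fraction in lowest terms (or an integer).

For a geometric distribution, E[trials] = 1/p = 1/(1/4) = 4.

4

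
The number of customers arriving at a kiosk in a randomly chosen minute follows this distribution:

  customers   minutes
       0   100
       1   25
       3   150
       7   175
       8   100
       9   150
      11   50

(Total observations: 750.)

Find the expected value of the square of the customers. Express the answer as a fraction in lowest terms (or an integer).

Total = 750, so P(customers=0) = 100/750, etc.
E[X²] = (2/15)·0 + (1/30)·1 + (1/5)·9 + (7/30)·49 + (2/15)·64 + (1/5)·81 + (1/15)·121
     = 691/15

691/15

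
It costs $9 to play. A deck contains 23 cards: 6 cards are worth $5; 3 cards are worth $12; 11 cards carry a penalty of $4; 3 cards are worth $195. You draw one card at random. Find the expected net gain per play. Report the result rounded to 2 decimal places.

E[payout] = (6/23)·5 + (3/23)·12 + (11/23)·(-4) + (3/23)·195 = 607/23
Expected profit = 607/23 − 9 = 400/23 ≈ $17.39

$17.39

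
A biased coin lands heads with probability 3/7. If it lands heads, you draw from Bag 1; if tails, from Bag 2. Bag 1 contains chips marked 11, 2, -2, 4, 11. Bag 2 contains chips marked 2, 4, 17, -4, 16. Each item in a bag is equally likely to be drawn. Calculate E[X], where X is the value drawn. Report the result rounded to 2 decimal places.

E[X | Bag 1] = (11 + 2 − 2 + 4 + 11)/5 = 26/5
E[X | Bag 2] = (2 + 4 + 17 − 4 + 16)/5 = 7
E[X] = (3/7)·26/5 + (4/7)·7 = 218/35 ≈ 6.23

6.23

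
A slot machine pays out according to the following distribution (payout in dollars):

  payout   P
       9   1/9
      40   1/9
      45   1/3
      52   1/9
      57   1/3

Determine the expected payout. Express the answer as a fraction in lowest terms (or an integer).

407/9 dollars

E[X] = (1/9)·9 + (1/9)·40 + (1/3)·45 + (1/9)·52 + (1/3)·57
     = 407/9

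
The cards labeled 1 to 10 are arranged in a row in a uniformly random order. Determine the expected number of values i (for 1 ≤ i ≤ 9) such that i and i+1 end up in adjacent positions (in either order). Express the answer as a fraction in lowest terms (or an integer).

9/5

For each i ∈ {1,…,9}, let Xᵢ = 1 if i and i+1 are adjacent. P(Xᵢ=1) = 2·(10−1)!/10! = 2/10.
By linearity, E[ΣXᵢ] = (9)·(2/10) = 9/5.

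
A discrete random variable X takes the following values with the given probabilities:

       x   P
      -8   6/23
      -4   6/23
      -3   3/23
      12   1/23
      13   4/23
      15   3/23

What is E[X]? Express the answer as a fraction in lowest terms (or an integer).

E[X] = (6/23)·(-8) + (6/23)·(-4) + (3/23)·(-3) + (1/23)·12 + (4/23)·13 + (3/23)·15
     = 28/23

28/23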